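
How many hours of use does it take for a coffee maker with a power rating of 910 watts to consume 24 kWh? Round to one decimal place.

Hours = 24 kWh ÷ 0.91 kW = 26.4 h

26.4 h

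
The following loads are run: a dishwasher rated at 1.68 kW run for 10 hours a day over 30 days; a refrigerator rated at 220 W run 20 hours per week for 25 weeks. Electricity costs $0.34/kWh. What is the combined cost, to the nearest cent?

dishwasher: Runtime = 10 h/day × 30 days = 300 h
dishwasher: 1.68 kW × 300 h = 504 kWh
refrigerator: Runtime = 20 h/week × 25 weeks = 500 h
refrigerator: 0.22 kW × 500 h = 110 kWh
Total energy = 614 kWh
Cost = 614 × $0.34 = $208.76

$208.76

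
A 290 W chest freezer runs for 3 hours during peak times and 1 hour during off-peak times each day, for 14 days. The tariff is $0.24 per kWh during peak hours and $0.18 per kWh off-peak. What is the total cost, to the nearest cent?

Peak energy = 0.29 kW × 3 h × 14 = 12.18 kWh
Off-peak energy = 0.29 kW × 1 h × 14 = 4.06 kWh
Cost = 12.18 × $0.24 + 4.06 × $0.18 = $2.9232 + $0.7308 = $3.65

$3.65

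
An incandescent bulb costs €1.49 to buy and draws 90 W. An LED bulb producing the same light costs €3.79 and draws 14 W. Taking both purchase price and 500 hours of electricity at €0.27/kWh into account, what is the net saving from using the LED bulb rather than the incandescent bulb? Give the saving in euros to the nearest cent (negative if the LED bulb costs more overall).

incandescent bulb: €1.49 + (90/1000) kW × 500 h × €0.27 = €1.49 + €12.15 = €13.64
LED bulb: €3.79 + (14/1000) kW × 500 h × €0.27 = €3.79 + €1.89 = €5.68
Saving = €13.64 − €5.68 = €7.96

€7.96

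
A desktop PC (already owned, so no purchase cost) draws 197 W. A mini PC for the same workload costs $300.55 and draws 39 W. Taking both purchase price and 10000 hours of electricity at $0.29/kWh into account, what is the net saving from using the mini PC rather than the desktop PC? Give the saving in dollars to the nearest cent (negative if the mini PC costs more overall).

desktop PC: $0.00 + (197/1000) kW × 10000 h × $0.29 = $0.00 + $571.3 = $571.3
mini PC: $300.55 + (39/1000) kW × 10000 h × $0.29 = $300.55 + $113.1 = $413.65
Saving = $571.3 − $413.65 = $157.65

$157.65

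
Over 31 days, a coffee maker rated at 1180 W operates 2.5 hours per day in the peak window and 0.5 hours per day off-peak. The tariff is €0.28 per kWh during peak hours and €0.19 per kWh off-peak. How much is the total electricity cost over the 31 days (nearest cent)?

€29.08

Peak energy = 1.18 kW × 2.5 h × 31 = 91.45 kWh
Off-peak energy = 1.18 kW × 0.5 h × 31 = 18.29 kWh
Cost = 91.45 × €0.28 + 18.29 × €0.19 = €25.606 + €3.4751 = €29.08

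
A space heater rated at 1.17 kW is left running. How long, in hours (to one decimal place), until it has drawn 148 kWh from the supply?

Hours = 148 kWh ÷ 1.17 kW = 126.5 h

126.5 h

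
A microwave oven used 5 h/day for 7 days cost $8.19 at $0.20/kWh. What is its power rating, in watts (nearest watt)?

1170 W

Energy = $8.19 ÷ $0.20/kWh = 40.95 kWh
Runtime = 5 h/day × 7 days = 35 h
Power = 40.95 kWh ÷ 35 h = 1.17 kW = 1170 W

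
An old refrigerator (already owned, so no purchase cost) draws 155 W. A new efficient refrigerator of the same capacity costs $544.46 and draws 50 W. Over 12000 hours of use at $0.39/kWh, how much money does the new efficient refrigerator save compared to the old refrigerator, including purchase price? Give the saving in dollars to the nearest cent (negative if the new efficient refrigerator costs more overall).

-$53.06

old refrigerator: $0.00 + (155/1000) kW × 12000 h × $0.39 = $0.00 + $725.4 = $725.4
new efficient refrigerator: $544.46 + (50/1000) kW × 12000 h × $0.39 = $544.46 + $234 = $778.46
Saving = $725.4 − $778.46 = −$53.06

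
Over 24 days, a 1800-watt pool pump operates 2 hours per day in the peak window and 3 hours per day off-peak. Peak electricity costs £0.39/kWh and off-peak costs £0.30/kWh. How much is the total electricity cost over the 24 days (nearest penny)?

£72.58

Peak energy = 1.8 kW × 2 h × 24 = 86.4 kWh
Off-peak energy = 1.8 kW × 3 h × 24 = 129.6 kWh
Cost = 86.4 × £0.39 + 129.6 × £0.30 = £33.696 + £38.88 = £72.58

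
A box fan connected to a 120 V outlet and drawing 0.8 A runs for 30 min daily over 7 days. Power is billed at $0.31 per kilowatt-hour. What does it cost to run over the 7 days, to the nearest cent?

Power = 0.8 A × 120 V = 96 W = 0.096 kW
Runtime = 30 min × 7 = 210 min = 3.5 h
Energy = 0.096 kW × 3.5 h = 0.336 kWh
Cost = 0.336 kWh × $0.31/kWh = $0.10

$0.10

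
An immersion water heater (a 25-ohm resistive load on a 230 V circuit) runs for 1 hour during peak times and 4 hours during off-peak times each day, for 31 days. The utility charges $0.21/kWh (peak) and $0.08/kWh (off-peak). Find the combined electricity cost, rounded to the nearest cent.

$34.77

Power = V²/R = 230²/25 = 2116 W = 2.116 kW
Peak energy = 2.116 kW × 1 h × 31 = 65.596 kWh
Off-peak energy = 2.116 kW × 4 h × 31 = 262.384 kWh
Cost = 65.596 × $0.21 + 262.384 × $0.08 = $13.77516 + $20.99072 = $34.77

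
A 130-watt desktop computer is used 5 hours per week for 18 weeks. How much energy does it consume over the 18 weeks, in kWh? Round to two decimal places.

11.70 kWh

Runtime = 5 h/week × 18 weeks = 90 h
Energy = 0.13 kW × 90 h = 11.7 kWh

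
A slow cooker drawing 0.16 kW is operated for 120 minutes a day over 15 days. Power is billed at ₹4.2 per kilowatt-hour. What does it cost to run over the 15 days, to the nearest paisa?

Runtime = 120 min × 15 = 1800 min = 30 h
Energy = 0.16 kW × 30 h = 4.8 kWh
Cost = 4.8 kWh × ₹4.2/kWh = ₹20.16

₹20.16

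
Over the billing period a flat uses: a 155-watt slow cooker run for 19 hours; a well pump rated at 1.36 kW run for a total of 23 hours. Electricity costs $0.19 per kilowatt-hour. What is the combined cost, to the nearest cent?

$6.50

slow cooker: 0.155 kW × 19 h = 2.945 kWh
well pump: 1.36 kW × 23 h = 31.28 kWh
Total energy = 34.225 kWh
Cost = 34.225 × $0.19 = $6.50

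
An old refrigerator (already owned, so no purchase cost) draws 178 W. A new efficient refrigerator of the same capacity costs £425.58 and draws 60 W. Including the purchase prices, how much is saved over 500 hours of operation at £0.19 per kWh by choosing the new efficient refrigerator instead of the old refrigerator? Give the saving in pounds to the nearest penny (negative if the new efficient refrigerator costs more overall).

old refrigerator: £0.00 + (178/1000) kW × 500 h × £0.19 = £0.00 + £16.91 = £16.91
new efficient refrigerator: £425.58 + (60/1000) kW × 500 h × £0.19 = £425.58 + £5.7 = £431.28
Saving = £16.91 − £431.28 = −£414.37

-£414.37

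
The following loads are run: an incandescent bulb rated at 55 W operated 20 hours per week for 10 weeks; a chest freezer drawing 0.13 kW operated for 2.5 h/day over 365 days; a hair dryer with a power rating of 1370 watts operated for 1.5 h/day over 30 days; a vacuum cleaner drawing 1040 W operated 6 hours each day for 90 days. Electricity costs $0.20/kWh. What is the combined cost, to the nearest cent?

$150.58

incandescent bulb: Runtime = 20 h/week × 10 weeks = 200 h
incandescent bulb: 0.055 kW × 200 h = 11 kWh
chest freezer: Runtime = 2.5 h/day × 365 days = 912.5 h
chest freezer: 0.13 kW × 912.5 h = 118.625 kWh
hair dryer: Runtime = 1.5 h/day × 30 days = 45 h
hair dryer: 1.37 kW × 45 h = 61.65 kWh
vacuum cleaner: Runtime = 6 h/day × 90 days = 540 h
vacuum cleaner: 1.04 kW × 540 h = 561.6 kWh
Total energy = 752.875 kWh
Cost = 752.875 × $0.20 = $150.58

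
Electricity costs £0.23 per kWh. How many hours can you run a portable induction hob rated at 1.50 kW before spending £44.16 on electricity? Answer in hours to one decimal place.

Energy available = £44.16 ÷ £0.23/kWh = 192 kWh
Hours = 192 kWh ÷ 1.5 kW = 128.0 h

128.0 h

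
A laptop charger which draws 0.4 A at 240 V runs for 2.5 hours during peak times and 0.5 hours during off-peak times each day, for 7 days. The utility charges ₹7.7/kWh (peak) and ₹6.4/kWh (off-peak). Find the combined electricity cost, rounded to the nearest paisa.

₹15.09

Power = 0.4 A × 240 V = 96 W = 0.096 kW
Peak energy = 0.096 kW × 2.5 h × 7 = 1.68 kWh
Off-peak energy = 0.096 kW × 0.5 h × 7 = 0.336 kWh
Cost = 1.68 × ₹7.7 + 0.336 × ₹6.4 = ₹12.936 + ₹2.1504 = ₹15.09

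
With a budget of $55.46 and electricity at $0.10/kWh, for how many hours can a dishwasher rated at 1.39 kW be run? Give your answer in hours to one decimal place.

Energy available = $55.46 ÷ $0.10/kWh = 554.6 kWh
Hours = 554.6 kWh ÷ 1.39 kW = 399.0 h

399.0 h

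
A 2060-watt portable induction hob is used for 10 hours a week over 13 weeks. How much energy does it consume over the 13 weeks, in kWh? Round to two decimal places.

Runtime = 10 h/week × 13 weeks = 130 h
Energy = 2.06 kW × 130 h = 267.8 kWh

267.80 kWh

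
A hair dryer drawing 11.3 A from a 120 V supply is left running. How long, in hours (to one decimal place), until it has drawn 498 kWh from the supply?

367.3 h

Power = 11.3 A × 120 V = 1356 W = 1.356 kW
Hours = 498 kWh ÷ 1.356 kW = 367.3 h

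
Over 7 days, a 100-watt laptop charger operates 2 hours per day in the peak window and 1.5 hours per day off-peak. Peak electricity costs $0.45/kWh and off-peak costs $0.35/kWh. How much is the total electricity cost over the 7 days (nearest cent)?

$1.00

Peak energy = 0.1 kW × 2 h × 7 = 1.4 kWh
Off-peak energy = 0.1 kW × 1.5 h × 7 = 1.05 kWh
Cost = 1.4 × $0.45 + 1.05 × $0.35 = $0.63 + $0.3675 = $1.00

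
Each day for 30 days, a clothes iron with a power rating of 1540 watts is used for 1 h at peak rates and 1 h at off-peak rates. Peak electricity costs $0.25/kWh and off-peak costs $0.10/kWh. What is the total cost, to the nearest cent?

Peak energy = 1.54 kW × 1 h × 30 = 46.2 kWh
Off-peak energy = 1.54 kW × 1 h × 30 = 46.2 kWh
Cost = 46.2 × $0.25 + 46.2 × $0.10 = $11.55 + $4.62 = $16.17

$16.17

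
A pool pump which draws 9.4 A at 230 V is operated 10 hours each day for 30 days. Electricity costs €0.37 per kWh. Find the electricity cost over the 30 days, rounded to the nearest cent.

€239.98

Power = 9.4 A × 230 V = 2162 W = 2.162 kW
Runtime = 10 h/day × 30 days = 300 h
Energy = 2.162 kW × 300 h = 648.6 kWh
Cost = 648.6 kWh × €0.37/kWh = €239.98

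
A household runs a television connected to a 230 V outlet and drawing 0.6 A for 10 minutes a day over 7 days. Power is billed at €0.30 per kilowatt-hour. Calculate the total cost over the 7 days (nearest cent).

€0.05

Power = 0.6 A × 230 V = 138 W = 0.138 kW
Runtime = 10 min × 7 = 70 min = 1.166666… h
Energy = 0.138 kW × 1.166666… h = 0.161 kWh
Cost = 0.161 kWh × €0.30/kWh = €0.05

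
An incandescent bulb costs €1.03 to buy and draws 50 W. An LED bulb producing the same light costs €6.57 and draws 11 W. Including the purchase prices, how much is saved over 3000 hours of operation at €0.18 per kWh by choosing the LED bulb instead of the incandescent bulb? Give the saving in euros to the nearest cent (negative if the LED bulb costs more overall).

incandescent bulb: €1.03 + (50/1000) kW × 3000 h × €0.18 = €1.03 + €27 = €28.03
LED bulb: €6.57 + (11/1000) kW × 3000 h × €0.18 = €6.57 + €5.94 = €12.51
Saving = €28.03 − €12.51 = €15.52

€15.52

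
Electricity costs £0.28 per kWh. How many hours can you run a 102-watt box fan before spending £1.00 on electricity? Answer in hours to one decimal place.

35.0 h

Energy available = £1.00 ÷ £0.28/kWh = 3.5714 kWh
Hours = 3.5714 kWh ÷ 0.102 kW = 35.0 h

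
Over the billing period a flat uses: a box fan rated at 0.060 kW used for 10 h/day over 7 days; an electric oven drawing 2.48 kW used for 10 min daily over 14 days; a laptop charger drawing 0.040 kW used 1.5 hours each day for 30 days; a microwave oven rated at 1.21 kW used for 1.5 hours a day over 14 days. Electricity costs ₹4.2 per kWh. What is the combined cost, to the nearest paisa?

₹156.23

box fan: Runtime = 10 h/day × 7 days = 70 h
box fan: 0.06 kW × 70 h = 4.2 kWh
electric oven: Runtime = 10 min × 14 = 140 min = 2.333333… h
electric oven: 2.48 kW × 2.333333… h = 5.786666… kWh
laptop charger: Runtime = 1.5 h/day × 30 days = 45 h
laptop charger: 0.04 kW × 45 h = 1.8 kWh
microwave oven: Runtime = 1.5 h/day × 14 days = 21 h
microwave oven: 1.21 kW × 21 h = 25.41 kWh
Total energy = 37.196666… kWh
Cost = 37.196666… × ₹4.2 = ₹156.23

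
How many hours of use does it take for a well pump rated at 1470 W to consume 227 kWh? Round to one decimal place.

Hours = 227 kWh ÷ 1.47 kW = 154.4 h

154.4 h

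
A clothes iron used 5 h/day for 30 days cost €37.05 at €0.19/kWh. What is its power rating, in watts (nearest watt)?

1300 W

Energy = €37.05 ÷ €0.19/kWh = 195 kWh
Runtime = 5 h/day × 30 days = 150 h
Power = 195 kWh ÷ 150 h = 1.3 kW = 1300 W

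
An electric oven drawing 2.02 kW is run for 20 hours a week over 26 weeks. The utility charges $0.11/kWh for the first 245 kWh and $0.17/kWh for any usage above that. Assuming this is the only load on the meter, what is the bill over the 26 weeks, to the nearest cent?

$163.87

Runtime = 20 h/week × 26 weeks = 520 h
Energy = 2.02 kW × 520 h = 1050.4 kWh
Tier 1 (0–245 kWh): 245 × $0.11 = $26.95
Above 245 kWh: 805.4 × $0.17 = $136.918
Bill = $163.87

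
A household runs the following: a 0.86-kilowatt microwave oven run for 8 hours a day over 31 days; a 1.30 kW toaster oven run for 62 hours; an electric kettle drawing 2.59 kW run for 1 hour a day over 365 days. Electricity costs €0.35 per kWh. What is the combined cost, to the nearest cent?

microwave oven: Runtime = 8 h/day × 31 days = 248 h
microwave oven: 0.86 kW × 248 h = 213.28 kWh
toaster oven: 1.3 kW × 62 h = 80.6 kWh
electric kettle: Runtime = 1 h/day × 365 days = 365 h
electric kettle: 2.59 kW × 365 h = 945.35 kWh
Total energy = 1239.23 kWh
Cost = 1239.23 × €0.35 = €433.73

€433.73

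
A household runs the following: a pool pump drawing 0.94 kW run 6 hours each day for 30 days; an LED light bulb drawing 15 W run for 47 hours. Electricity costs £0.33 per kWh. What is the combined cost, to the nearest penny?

£56.07

pool pump: Runtime = 6 h/day × 30 days = 180 h
pool pump: 0.94 kW × 180 h = 169.2 kWh
LED light bulb: 0.015 kW × 47 h = 0.705 kWh
Total energy = 169.905 kWh
Cost = 169.905 × £0.33 = £56.07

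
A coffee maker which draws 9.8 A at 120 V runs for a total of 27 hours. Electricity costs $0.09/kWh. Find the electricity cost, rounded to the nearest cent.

$2.86

Power = 9.8 A × 120 V = 1176 W = 1.176 kW
Energy = 1.176 kW × 27 h = 31.752 kWh
Cost = 31.752 kWh × $0.09/kWh = $2.86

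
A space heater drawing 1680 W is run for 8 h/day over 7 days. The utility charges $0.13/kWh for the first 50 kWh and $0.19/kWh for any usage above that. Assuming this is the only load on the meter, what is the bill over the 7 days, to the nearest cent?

$14.88

Runtime = 8 h/day × 7 days = 56 h
Energy = 1.68 kW × 56 h = 94.08 kWh
Tier 1 (0–50 kWh): 50 × $0.13 = $6.5
Above 50 kWh: 44.08 × $0.19 = $8.3752
Bill = $14.88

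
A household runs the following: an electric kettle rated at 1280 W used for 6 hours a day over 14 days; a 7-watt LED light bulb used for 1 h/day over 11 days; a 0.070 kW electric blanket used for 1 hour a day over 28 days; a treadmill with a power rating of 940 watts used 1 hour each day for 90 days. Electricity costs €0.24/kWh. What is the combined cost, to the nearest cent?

€46.60

electric kettle: Runtime = 6 h/day × 14 days = 84 h
electric kettle: 1.28 kW × 84 h = 107.52 kWh
LED light bulb: Runtime = 1 h/day × 11 days = 11 h
LED light bulb: 0.007 kW × 11 h = 0.077 kWh
electric blanket: Runtime = 1 h/day × 28 days = 28 h
electric blanket: 0.07 kW × 28 h = 1.96 kWh
treadmill: Runtime = 1 h/day × 90 days = 90 h
treadmill: 0.94 kW × 90 h = 84.6 kWh
Total energy = 194.157 kWh
Cost = 194.157 × €0.24 = €46.60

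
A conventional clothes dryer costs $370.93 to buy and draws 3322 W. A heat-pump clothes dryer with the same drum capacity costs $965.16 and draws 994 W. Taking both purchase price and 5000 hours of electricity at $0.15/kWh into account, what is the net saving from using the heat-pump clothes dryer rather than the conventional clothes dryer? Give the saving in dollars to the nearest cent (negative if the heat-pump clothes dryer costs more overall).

$1151.77

conventional clothes dryer: $370.93 + (3322/1000) kW × 5000 h × $0.15 = $370.93 + $2491.5 = $2862.43
heat-pump clothes dryer: $965.16 + (994/1000) kW × 5000 h × $0.15 = $965.16 + $745.5 = $1710.66
Saving = $2862.43 − $1710.66 = $1151.77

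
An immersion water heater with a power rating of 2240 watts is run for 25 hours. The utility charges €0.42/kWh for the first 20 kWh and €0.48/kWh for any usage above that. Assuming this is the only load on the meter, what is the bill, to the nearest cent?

€25.68

Energy = 2.24 kW × 25 h = 56 kWh
Tier 1 (0–20 kWh): 20 × €0.42 = €8.4
Above 20 kWh: 36 × €0.48 = €17.28
Bill = €25.68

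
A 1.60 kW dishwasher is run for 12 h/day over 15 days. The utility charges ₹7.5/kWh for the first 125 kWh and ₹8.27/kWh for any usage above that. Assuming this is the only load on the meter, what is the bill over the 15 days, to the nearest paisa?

Runtime = 12 h/day × 15 days = 180 h
Energy = 1.6 kW × 180 h = 288 kWh
Tier 1 (0–125 kWh): 125 × ₹7.5 = ₹937.5
Above 125 kWh: 163 × ₹8.27 = ₹1348.01
Bill = ₹2285.51

₹2285.51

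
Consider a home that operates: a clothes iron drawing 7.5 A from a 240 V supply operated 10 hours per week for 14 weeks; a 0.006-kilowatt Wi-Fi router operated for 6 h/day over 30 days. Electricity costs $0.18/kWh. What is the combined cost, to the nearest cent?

$45.55

clothes iron: Power = 7.5 A × 240 V = 1800 W = 1.8 kW
clothes iron: Runtime = 10 h/week × 14 weeks = 140 h
clothes iron: 1.8 kW × 140 h = 252 kWh
Wi-Fi router: Runtime = 6 h/day × 30 days = 180 h
Wi-Fi router: 0.006 kW × 180 h = 1.08 kWh
Total energy = 253.08 kWh
Cost = 253.08 × $0.18 = $45.55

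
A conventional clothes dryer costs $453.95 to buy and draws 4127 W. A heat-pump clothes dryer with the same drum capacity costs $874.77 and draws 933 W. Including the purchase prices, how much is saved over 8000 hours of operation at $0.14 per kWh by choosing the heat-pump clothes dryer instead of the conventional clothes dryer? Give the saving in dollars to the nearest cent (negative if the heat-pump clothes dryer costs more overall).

$3156.46

conventional clothes dryer: $453.95 + (4127/1000) kW × 8000 h × $0.14 = $453.95 + $4622.24 = $5076.19
heat-pump clothes dryer: $874.77 + (933/1000) kW × 8000 h × $0.14 = $874.77 + $1044.96 = $1919.73
Saving = $5076.19 − $1919.73 = $3156.46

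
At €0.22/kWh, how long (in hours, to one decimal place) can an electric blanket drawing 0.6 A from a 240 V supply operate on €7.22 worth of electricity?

227.9 h

Power = 0.6 A × 240 V = 144 W = 0.144 kW
Energy available = €7.22 ÷ €0.22/kWh = 32.8182 kWh
Hours = 32.8182 kWh ÷ 0.144 kW = 227.9 h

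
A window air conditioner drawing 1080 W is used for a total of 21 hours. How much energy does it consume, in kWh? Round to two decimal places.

Energy = 1.08 kW × 21 h = 22.68 kWh

22.68 kWh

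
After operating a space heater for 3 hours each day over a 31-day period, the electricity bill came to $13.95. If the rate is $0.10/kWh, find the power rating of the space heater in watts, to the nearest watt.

1500 W

Energy = $13.95 ÷ $0.10/kWh = 139.5 kWh
Runtime = 3 h/day × 31 days = 93 h
Power = 139.5 kWh ÷ 93 h = 1.5 kW = 1500 W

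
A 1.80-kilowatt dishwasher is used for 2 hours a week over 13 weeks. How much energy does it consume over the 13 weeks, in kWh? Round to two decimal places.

Runtime = 2 h/week × 13 weeks = 26 h
Energy = 1.8 kW × 26 h = 46.8 kWh

46.80 kWh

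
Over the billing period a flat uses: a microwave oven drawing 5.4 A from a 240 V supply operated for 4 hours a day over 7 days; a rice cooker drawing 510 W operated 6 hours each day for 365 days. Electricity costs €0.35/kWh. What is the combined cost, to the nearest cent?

€403.62

microwave oven: Power = 5.4 A × 240 V = 1296 W = 1.296 kW
microwave oven: Runtime = 4 h/day × 7 days = 28 h
microwave oven: 1.296 kW × 28 h = 36.288 kWh
rice cooker: Runtime = 6 h/day × 365 days = 2190 h
rice cooker: 0.51 kW × 2190 h = 1116.9 kWh
Total energy = 1153.188 kWh
Cost = 1153.188 × €0.35 = €403.62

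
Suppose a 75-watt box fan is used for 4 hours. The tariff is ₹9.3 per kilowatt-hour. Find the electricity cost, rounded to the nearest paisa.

₹2.79

Energy = 0.075 kW × 4 h = 0.3 kWh
Cost = 0.3 kWh × ₹9.3/kWh = ₹2.79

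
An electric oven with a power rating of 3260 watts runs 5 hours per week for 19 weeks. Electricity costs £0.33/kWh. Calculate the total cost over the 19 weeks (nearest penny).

Runtime = 5 h/week × 19 weeks = 95 h
Energy = 3.26 kW × 95 h = 309.7 kWh
Cost = 309.7 kWh × £0.33/kWh = £102.20

£102.20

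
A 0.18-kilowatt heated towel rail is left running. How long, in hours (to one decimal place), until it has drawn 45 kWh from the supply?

Hours = 45 kWh ÷ 0.18 kW = 250.0 h

250.0 h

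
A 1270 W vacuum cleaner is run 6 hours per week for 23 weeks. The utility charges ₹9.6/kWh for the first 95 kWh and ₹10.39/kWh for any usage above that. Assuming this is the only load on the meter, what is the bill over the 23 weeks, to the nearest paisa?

₹1745.90

Runtime = 6 h/week × 23 weeks = 138 h
Energy = 1.27 kW × 138 h = 175.26 kWh
Tier 1 (0–95 kWh): 95 × ₹9.6 = ₹912
Above 95 kWh: 80.26 × ₹10.39 = ₹833.9014
Bill = ₹1745.90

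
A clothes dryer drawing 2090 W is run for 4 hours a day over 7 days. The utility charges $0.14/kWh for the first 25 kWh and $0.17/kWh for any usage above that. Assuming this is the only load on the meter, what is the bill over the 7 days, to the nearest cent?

Runtime = 4 h/day × 7 days = 28 h
Energy = 2.09 kW × 28 h = 58.52 kWh
Tier 1 (0–25 kWh): 25 × $0.14 = $3.5
Above 25 kWh: 33.52 × $0.17 = $5.6984
Bill = $9.20

$9.20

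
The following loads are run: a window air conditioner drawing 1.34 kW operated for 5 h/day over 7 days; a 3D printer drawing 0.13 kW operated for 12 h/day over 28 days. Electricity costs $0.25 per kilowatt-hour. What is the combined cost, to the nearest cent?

window air conditioner: Runtime = 5 h/day × 7 days = 35 h
window air conditioner: 1.34 kW × 35 h = 46.9 kWh
3D printer: Runtime = 12 h/day × 28 days = 336 h
3D printer: 0.13 kW × 336 h = 43.68 kWh
Total energy = 90.58 kWh
Cost = 90.58 × $0.25 = $22.65

$22.65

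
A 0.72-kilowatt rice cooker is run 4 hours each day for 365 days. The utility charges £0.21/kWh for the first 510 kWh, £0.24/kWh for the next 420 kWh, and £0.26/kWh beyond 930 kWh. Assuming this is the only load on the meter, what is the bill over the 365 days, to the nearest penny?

£239.41

Runtime = 4 h/day × 365 days = 1460 h
Energy = 0.72 kW × 1460 h = 1051.2 kWh
Tier 1 (0–510 kWh): 510 × £0.21 = £107.1
Tier 2 (510–930 kWh): 420 × £0.24 = £100.8
Above 930 kWh: 121.2 × £0.26 = £31.512
Bill = £239.41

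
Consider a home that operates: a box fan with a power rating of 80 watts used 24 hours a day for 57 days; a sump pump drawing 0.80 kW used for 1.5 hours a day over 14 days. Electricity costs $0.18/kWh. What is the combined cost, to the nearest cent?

box fan: Runtime = 24 h × 57 = 1368 h
box fan: 0.08 kW × 1368 h = 109.44 kWh
sump pump: Runtime = 1.5 h/day × 14 days = 21 h
sump pump: 0.8 kW × 21 h = 16.8 kWh
Total energy = 126.24 kWh
Cost = 126.24 × $0.18 = $22.72

$22.72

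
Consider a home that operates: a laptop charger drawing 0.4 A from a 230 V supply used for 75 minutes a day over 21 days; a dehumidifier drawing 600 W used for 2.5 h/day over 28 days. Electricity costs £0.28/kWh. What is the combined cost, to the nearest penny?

laptop charger: Power = 0.4 A × 230 V = 92 W = 0.092 kW
laptop charger: Runtime = 75 min × 21 = 1575 min = 26.25 h
laptop charger: 0.092 kW × 26.25 h = 2.415 kWh
dehumidifier: Runtime = 2.5 h/day × 28 days = 70 h
dehumidifier: 0.6 kW × 70 h = 42 kWh
Total energy = 44.415 kWh
Cost = 44.415 × £0.28 = £12.44

£12.44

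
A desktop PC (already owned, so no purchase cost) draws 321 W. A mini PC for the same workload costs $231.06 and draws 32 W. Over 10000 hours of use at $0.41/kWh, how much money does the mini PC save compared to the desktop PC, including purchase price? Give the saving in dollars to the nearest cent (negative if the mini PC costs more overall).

desktop PC: $0.00 + (321/1000) kW × 10000 h × $0.41 = $0.00 + $1316.1 = $1316.1
mini PC: $231.06 + (32/1000) kW × 10000 h × $0.41 = $231.06 + $131.2 = $362.26
Saving = $1316.1 − $362.26 = $953.84

$953.84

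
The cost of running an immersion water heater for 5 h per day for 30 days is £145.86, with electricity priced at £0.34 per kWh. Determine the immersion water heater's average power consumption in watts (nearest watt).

Energy = £145.86 ÷ £0.34/kWh = 429 kWh
Runtime = 5 h/day × 30 days = 150 h
Power = 429 kWh ÷ 150 h = 2.86 kW = 2860 W

2860 W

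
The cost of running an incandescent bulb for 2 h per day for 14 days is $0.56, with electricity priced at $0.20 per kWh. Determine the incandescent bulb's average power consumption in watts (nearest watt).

100 W

Energy = $0.56 ÷ $0.20/kWh = 2.8 kWh
Runtime = 2 h/day × 14 days = 28 h
Power = 2.8 kWh ÷ 28 h = 0.1 kW = 100 W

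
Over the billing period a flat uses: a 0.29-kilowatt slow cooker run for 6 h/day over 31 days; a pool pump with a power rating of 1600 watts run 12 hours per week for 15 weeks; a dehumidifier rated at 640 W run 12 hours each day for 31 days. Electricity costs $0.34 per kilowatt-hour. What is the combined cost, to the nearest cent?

slow cooker: Runtime = 6 h/day × 31 days = 186 h
slow cooker: 0.29 kW × 186 h = 53.94 kWh
pool pump: Runtime = 12 h/week × 15 weeks = 180 h
pool pump: 1.6 kW × 180 h = 288 kWh
dehumidifier: Runtime = 12 h/day × 31 days = 372 h
dehumidifier: 0.64 kW × 372 h = 238.08 kWh
Total energy = 580.02 kWh
Cost = 580.02 × $0.34 = $197.21

$197.21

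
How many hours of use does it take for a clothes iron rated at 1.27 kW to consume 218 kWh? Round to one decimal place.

Hours = 218 kWh ÷ 1.27 kW = 171.7 h

171.7 h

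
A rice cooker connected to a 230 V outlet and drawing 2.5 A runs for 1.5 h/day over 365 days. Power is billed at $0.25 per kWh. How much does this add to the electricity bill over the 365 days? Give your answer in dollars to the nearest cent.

$78.70

Power = 2.5 A × 230 V = 575 W = 0.575 kW
Runtime = 1.5 h/day × 365 days = 547.5 h
Energy = 0.575 kW × 547.5 h = 314.8125 kWh
Cost = 314.8125 kWh × $0.25/kWh = $78.70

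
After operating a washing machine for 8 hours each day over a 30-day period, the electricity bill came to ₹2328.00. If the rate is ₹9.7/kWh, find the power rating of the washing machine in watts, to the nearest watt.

1000 W

Energy = ₹2328.00 ÷ ₹9.7/kWh = 240 kWh
Runtime = 8 h/day × 30 days = 240 h
Power = 240 kWh ÷ 240 h = 1 kW = 1000 W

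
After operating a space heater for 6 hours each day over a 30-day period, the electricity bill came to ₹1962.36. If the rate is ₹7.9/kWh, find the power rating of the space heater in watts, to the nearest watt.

1380 W

Energy = ₹1962.36 ÷ ₹7.9/kWh = 248.4 kWh
Runtime = 6 h/day × 30 days = 180 h
Power = 248.4 kWh ÷ 180 h = 1.38 kW = 1380 W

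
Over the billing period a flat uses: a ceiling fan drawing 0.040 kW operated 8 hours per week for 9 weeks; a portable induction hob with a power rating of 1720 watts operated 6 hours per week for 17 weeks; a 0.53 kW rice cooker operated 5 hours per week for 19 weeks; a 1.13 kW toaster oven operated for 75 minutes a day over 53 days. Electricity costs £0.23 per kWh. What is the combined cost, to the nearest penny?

£69.81

ceiling fan: Runtime = 8 h/week × 9 weeks = 72 h
ceiling fan: 0.04 kW × 72 h = 2.88 kWh
portable induction hob: Runtime = 6 h/week × 17 weeks = 102 h
portable induction hob: 1.72 kW × 102 h = 175.44 kWh
rice cooker: Runtime = 5 h/week × 19 weeks = 95 h
rice cooker: 0.53 kW × 95 h = 50.35 kWh
toaster oven: Runtime = 75 min × 53 = 3975 min = 66.25 h
toaster oven: 1.13 kW × 66.25 h = 74.8625 kWh
Total energy = 303.5325 kWh
Cost = 303.5325 × £0.23 = £69.81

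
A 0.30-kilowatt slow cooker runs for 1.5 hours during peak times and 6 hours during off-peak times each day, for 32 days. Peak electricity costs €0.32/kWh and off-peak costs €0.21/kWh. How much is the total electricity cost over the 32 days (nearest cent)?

Peak energy = 0.3 kW × 1.5 h × 32 = 14.4 kWh
Off-peak energy = 0.3 kW × 6 h × 32 = 57.6 kWh
Cost = 14.4 × €0.32 + 57.6 × €0.21 = €4.608 + €12.096 = €16.70

€16.70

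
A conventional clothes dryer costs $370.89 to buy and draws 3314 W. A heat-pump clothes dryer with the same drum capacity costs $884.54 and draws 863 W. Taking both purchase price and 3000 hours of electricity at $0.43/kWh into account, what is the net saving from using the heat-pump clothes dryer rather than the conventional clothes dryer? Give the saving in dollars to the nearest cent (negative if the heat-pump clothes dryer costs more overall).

$2648.14

conventional clothes dryer: $370.89 + (3314/1000) kW × 3000 h × $0.43 = $370.89 + $4275.06 = $4645.95
heat-pump clothes dryer: $884.54 + (863/1000) kW × 3000 h × $0.43 = $884.54 + $1113.27 = $1997.81
Saving = $4645.95 − $1997.81 = $2648.14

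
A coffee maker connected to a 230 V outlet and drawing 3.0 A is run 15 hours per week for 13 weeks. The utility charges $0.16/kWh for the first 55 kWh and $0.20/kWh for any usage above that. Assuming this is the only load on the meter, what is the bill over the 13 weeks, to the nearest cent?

$24.71

Power = 3.0 A × 230 V = 690 W = 0.69 kW
Runtime = 15 h/week × 13 weeks = 195 h
Energy = 0.69 kW × 195 h = 134.55 kWh
Tier 1 (0–55 kWh): 55 × $0.16 = $8.8
Above 55 kWh: 79.55 × $0.20 = $15.91
Bill = $24.71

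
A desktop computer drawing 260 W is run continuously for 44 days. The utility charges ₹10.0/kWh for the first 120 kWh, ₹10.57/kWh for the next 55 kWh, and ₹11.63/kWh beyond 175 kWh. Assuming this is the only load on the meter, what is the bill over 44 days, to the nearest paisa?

₹2939.23

Runtime = 24 h × 44 = 1056 h
Energy = 0.26 kW × 1056 h = 274.56 kWh
Tier 1 (0–120 kWh): 120 × ₹10.0 = ₹1200
Tier 2 (120–175 kWh): 55 × ₹10.57 = ₹581.35
Above 175 kWh: 99.56 × ₹11.63 = ₹1157.8828
Bill = ₹2939.23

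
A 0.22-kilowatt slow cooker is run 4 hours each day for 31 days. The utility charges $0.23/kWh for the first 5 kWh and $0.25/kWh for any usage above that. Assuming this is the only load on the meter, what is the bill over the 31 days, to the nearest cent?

Runtime = 4 h/day × 31 days = 124 h
Energy = 0.22 kW × 124 h = 27.28 kWh
Tier 1 (0–5 kWh): 5 × $0.23 = $1.15
Above 5 kWh: 22.28 × $0.25 = $5.57
Bill = $6.72

$6.72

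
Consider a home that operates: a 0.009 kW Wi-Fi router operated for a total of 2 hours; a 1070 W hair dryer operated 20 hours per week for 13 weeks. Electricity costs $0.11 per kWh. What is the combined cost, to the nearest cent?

$30.60

Wi-Fi router: 0.009 kW × 2 h = 0.018 kWh
hair dryer: Runtime = 20 h/week × 13 weeks = 260 h
hair dryer: 1.07 kW × 260 h = 278.2 kWh
Total energy = 278.218 kWh
Cost = 278.218 × $0.11 = $30.60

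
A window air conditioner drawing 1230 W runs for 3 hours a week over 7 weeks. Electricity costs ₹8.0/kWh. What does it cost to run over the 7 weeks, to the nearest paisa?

Runtime = 3 h/week × 7 weeks = 21 h
Energy = 1.23 kW × 21 h = 25.83 kWh
Cost = 25.83 kWh × ₹8.0/kWh = ₹206.64

₹206.64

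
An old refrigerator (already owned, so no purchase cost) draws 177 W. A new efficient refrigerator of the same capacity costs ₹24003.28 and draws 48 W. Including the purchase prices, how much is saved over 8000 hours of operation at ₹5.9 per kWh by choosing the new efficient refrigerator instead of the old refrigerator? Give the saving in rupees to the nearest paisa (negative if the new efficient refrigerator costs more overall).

-₹17914.48

old refrigerator: ₹0.00 + (177/1000) kW × 8000 h × ₹5.9 = ₹0.00 + ₹8354.4 = ₹8354.4
new efficient refrigerator: ₹24003.28 + (48/1000) kW × 8000 h × ₹5.9 = ₹24003.28 + ₹2265.6 = ₹26268.88
Saving = ₹8354.4 − ₹26268.88 = −₹17914.48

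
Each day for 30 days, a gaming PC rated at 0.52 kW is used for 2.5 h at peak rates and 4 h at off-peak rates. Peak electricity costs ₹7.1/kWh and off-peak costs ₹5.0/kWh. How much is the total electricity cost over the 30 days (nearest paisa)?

₹588.90

Peak energy = 0.52 kW × 2.5 h × 30 = 39 kWh
Off-peak energy = 0.52 kW × 4 h × 30 = 62.4 kWh
Cost = 39 × ₹7.1 + 62.4 × ₹5.0 = ₹276.9 + ₹312 = ₹588.90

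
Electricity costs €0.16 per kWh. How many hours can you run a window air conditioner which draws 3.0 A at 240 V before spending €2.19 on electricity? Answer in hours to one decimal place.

Power = 3.0 A × 240 V = 720 W = 0.72 kW
Energy available = €2.19 ÷ €0.16/kWh = 13.6875 kWh
Hours = 13.6875 kWh ÷ 0.72 kW = 19.0 h

19.0 h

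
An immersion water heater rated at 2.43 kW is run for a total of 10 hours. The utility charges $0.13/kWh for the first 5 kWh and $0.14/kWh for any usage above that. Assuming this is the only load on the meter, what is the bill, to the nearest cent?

$3.35

Energy = 2.43 kW × 10 h = 24.3 kWh
Tier 1 (0–5 kWh): 5 × $0.13 = $0.65
Above 5 kWh: 19.3 × $0.14 = $2.702
Bill = $3.35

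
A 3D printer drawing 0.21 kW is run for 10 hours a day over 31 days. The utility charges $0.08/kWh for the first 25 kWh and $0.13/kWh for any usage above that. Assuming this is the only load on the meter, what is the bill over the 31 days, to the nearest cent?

$7.21

Runtime = 10 h/day × 31 days = 310 h
Energy = 0.21 kW × 310 h = 65.1 kWh
Tier 1 (0–25 kWh): 25 × $0.08 = $2
Above 25 kWh: 40.1 × $0.13 = $5.213
Bill = $7.21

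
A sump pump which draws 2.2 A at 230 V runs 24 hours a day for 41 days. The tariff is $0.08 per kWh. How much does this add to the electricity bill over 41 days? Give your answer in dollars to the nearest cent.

$39.83

Power = 2.2 A × 230 V = 506 W = 0.506 kW
Runtime = 24 h × 41 = 984 h
Energy = 0.506 kW × 984 h = 497.904 kWh
Cost = 497.904 kWh × $0.08/kWh = $39.83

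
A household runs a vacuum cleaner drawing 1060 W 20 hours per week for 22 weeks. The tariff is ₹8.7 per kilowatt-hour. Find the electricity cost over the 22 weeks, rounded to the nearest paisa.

₹4057.68

Runtime = 20 h/week × 22 weeks = 440 h
Energy = 1.06 kW × 440 h = 466.4 kWh
Cost = 466.4 kWh × ₹8.7/kWh = ₹4057.68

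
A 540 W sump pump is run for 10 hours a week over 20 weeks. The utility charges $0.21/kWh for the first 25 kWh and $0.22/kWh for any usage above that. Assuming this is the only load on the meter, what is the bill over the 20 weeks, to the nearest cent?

$23.51

Runtime = 10 h/week × 20 weeks = 200 h
Energy = 0.54 kW × 200 h = 108 kWh
Tier 1 (0–25 kWh): 25 × $0.21 = $5.25
Above 25 kWh: 83 × $0.22 = $18.26
Bill = $23.51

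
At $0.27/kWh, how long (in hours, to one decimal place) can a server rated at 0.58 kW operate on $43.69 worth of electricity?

Energy available = $43.69 ÷ $0.27/kWh = 161.8148 kWh
Hours = 161.8148 kWh ÷ 0.58 kW = 279.0 h

279.0 h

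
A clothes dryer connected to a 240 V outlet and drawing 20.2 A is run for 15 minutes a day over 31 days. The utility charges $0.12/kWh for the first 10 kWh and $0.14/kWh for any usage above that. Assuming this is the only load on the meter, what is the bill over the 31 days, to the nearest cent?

Power = 20.2 A × 240 V = 4848 W = 4.848 kW
Runtime = 15 min × 31 = 465 min = 7.75 h
Energy = 4.848 kW × 7.75 h = 37.572 kWh
Tier 1 (0–10 kWh): 10 × $0.12 = $1.2
Above 10 kWh: 27.572 × $0.14 = $3.86008
Bill = $5.06

$5.06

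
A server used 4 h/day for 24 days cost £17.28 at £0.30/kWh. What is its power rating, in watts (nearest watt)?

600 W

Energy = £17.28 ÷ £0.30/kWh = 57.6 kWh
Runtime = 4 h/day × 24 days = 96 h
Power = 57.6 kWh ÷ 96 h = 0.6 kW = 600 W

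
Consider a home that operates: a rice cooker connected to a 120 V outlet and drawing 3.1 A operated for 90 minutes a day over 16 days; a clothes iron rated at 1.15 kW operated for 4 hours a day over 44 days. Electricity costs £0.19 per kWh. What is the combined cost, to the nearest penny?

£40.15

rice cooker: Power = 3.1 A × 120 V = 372 W = 0.372 kW
rice cooker: Runtime = 90 min × 16 = 1440 min = 24 h
rice cooker: 0.372 kW × 24 h = 8.928 kWh
clothes iron: Runtime = 4 h/day × 44 days = 176 h
clothes iron: 1.15 kW × 176 h = 202.4 kWh
Total energy = 211.328 kWh
Cost = 211.328 × £0.19 = £40.15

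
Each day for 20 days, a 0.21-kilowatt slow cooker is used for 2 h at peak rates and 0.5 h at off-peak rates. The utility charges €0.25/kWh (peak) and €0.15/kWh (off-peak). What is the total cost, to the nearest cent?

€2.42

Peak energy = 0.21 kW × 2 h × 20 = 8.4 kWh
Off-peak energy = 0.21 kW × 0.5 h × 20 = 2.1 kWh
Cost = 8.4 × €0.25 + 2.1 × €0.15 = €2.1 + €0.315 = €2.42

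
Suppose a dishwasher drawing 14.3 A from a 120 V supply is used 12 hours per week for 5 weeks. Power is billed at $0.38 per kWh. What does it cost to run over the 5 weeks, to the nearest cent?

$39.12

Power = 14.3 A × 120 V = 1716 W = 1.716 kW
Runtime = 12 h/week × 5 weeks = 60 h
Energy = 1.716 kW × 60 h = 102.96 kWh
Cost = 102.96 kWh × $0.38/kWh = $39.12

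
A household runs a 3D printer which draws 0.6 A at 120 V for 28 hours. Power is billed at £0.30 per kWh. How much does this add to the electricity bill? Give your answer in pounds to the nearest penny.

£0.60

Power = 0.6 A × 120 V = 72 W = 0.072 kW
Energy = 0.072 kW × 28 h = 2.016 kWh
Cost = 2.016 kWh × £0.30/kWh = £0.60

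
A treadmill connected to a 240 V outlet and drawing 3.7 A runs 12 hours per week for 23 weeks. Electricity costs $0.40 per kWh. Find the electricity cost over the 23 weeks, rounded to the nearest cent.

Power = 3.7 A × 240 V = 888 W = 0.888 kW
Runtime = 12 h/week × 23 weeks = 276 h
Energy = 0.888 kW × 276 h = 245.088 kWh
Cost = 245.088 kWh × $0.40/kWh = $98.04

$98.04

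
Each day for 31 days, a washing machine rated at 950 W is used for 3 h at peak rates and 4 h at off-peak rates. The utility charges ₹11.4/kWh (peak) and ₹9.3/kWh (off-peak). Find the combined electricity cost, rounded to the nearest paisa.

₹2102.73

Peak energy = 0.95 kW × 3 h × 31 = 88.35 kWh
Off-peak energy = 0.95 kW × 4 h × 31 = 117.8 kWh
Cost = 88.35 × ₹11.4 + 117.8 × ₹9.3 = ₹1007.19 + ₹1095.54 = ₹2102.73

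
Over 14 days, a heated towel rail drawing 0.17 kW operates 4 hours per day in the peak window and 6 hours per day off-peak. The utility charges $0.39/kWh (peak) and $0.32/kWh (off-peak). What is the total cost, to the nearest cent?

$8.28

Peak energy = 0.17 kW × 4 h × 14 = 9.52 kWh
Off-peak energy = 0.17 kW × 6 h × 14 = 14.28 kWh
Cost = 9.52 × $0.39 + 14.28 × $0.32 = $3.7128 + $4.5696 = $8.28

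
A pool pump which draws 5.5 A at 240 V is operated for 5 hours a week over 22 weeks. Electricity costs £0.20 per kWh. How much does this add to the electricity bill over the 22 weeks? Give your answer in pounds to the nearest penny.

£29.04

Power = 5.5 A × 240 V = 1320 W = 1.32 kW
Runtime = 5 h/week × 22 weeks = 110 h
Energy = 1.32 kW × 110 h = 145.2 kWh
Cost = 145.2 kWh × £0.20/kWh = £29.04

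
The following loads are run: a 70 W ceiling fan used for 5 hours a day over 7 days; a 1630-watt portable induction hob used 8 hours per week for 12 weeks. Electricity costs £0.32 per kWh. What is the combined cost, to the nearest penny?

ceiling fan: Runtime = 5 h/day × 7 days = 35 h
ceiling fan: 0.07 kW × 35 h = 2.45 kWh
portable induction hob: Runtime = 8 h/week × 12 weeks = 96 h
portable induction hob: 1.63 kW × 96 h = 156.48 kWh
Total energy = 158.93 kWh
Cost = 158.93 × £0.32 = £50.86

£50.86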